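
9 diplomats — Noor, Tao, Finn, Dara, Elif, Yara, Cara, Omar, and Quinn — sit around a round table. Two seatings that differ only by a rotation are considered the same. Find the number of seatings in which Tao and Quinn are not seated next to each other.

Without the restriction there are (8)! = 40320 seatings.
Seatings with Tao beside Quinn: treat them as a block with 2 internal orders, giving 2 × (7)! = 10080.
Subtracting, 40320 − 10080 = 30240.

30240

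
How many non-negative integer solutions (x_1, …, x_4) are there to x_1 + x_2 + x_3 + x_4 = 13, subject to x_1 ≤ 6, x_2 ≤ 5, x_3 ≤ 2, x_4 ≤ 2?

10

By stars and bars, unrestricted non-negative solutions to x_1+…+x_4 = 13 number C(13+3,3) = 560.
Subtract solutions that violate a single cap (substitute x_i' = x_i − (cap_i+1)): x_1 ≥ 7 gives C(9,3) = 84; x_2 ≥ 6 gives C(10,3) = 120; x_3 ≥ 3 gives C(13,3) = 286; x_4 ≥ 3 gives C(13,3) = 286. Together 776.
Add back pairs where two caps are both exceeded: 1 + 20 + 20 + 35 + 35 + 120 = 231.
Subtract triples: 0 + 0 + 1 + 4 = 5.
By inclusion–exclusion the count is 560 − 776 + 231 − 5 = 10.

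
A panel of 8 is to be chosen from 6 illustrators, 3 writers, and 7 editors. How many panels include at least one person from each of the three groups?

Total 8-person selections from all 16: C(16,8) = 12870.
Subtract selections that omit an entire group: no illustrators → C(10,8) = 45; no writers → C(13,8) = 1287; no editors → C(9,8) = 9.
Add back selections omitting two groups (i.e. drawn from a single group): C(6,8) + C(3,8) + C(7,8) = 0.
By inclusion–exclusion: 12870 − 1341 + 0 = 11529.

11529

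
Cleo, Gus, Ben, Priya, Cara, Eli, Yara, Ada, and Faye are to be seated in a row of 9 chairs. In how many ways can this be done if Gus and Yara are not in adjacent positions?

282240

There are 9! = 362880 arrangements in all. If Gus and Yara are adjacent, merging them into one block gives 2·(8)! = 80640 arrangements.
So 362880 − 80640 = 282240 arrangements keep them apart.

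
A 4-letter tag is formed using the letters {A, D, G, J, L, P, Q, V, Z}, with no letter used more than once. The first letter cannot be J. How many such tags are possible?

2688

The first letter has 9−1 = 8 choices (anything except J).
The remaining 3 letters are filled from the other 8 symbols without repetition: 8 × 7 × 6 = 336.
Total: 8 × 336 = 2688.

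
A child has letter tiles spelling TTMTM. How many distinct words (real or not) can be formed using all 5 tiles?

10

Letter multiplicities in TTMTM: M×2, T×3.
The number of distinct arrangements is 5!/(3!·2!) = 120/12 = 10.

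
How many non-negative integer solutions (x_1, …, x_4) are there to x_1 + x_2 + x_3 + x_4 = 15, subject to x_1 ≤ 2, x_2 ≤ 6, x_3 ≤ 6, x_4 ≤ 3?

Without the upper bounds there are C(18,3) = 816 ways to split 15 among 4 variables.
Subtract solutions that violate a single cap (substitute x_i' = x_i − (cap_i+1)): x_1 ≥ 3 gives C(15,3) = 455; x_2 ≥ 7 gives C(11,3) = 165; x_3 ≥ 7 gives C(11,3) = 165; x_4 ≥ 4 gives C(14,3) = 364. Together 1149.
Add back pairs where two caps are both exceeded: 56 + 56 + 165 + 4 + 35 + 35 = 351.
Subtract triples: 0 + 4 + 4 + 0 = 8.
By inclusion–exclusion the count is 816 − 1149 + 351 − 8 = 10.

10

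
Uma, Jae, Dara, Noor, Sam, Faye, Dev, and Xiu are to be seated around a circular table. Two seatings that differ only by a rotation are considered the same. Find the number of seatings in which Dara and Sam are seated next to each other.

1440

Glue Dara and Sam into a block (2 internal orders). Seating 7 units around a circle gives (6)! arrangements.
So 2 × (6)! = 2 × 720 = 1440.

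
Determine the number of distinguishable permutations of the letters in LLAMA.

30

The 5 letters of LLAMA have repeats: A appearing twice and L appearing twice.
Dividing 5! = 120 by 2!·2! = 4 for the repeated letters gives 30.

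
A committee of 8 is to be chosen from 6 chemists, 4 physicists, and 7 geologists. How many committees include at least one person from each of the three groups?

22813

Unrestricted: C(17,8) = 24310 ways to pick any 8 of the 17.
Selections missing a whole group: no chemists → C(11,8) = 165; no physicists → C(13,8) = 1287; no geologists → C(10,8) = 45.
Add back selections omitting two groups (i.e. drawn from a single group): C(6,8) + C(4,8) + C(7,8) = 0.
By inclusion–exclusion: 24310 − 1497 + 0 = 22813.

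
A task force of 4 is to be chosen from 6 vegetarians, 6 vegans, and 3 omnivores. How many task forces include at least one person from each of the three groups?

Unrestricted: C(15,4) = 1365 ways to pick any 4 of the 15.
Selections missing a whole group: no vegetarians → C(9,4) = 126; no vegans → C(9,4) = 126; no omnivores → C(12,4) = 495.
Add back selections omitting two groups (i.e. drawn from a single group): C(6,4) + C(6,4) + C(3,4) = 30.
By inclusion–exclusion: 1365 − 747 + 30 = 648.

648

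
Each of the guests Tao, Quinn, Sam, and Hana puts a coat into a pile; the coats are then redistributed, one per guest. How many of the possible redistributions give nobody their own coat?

9

Count assignments avoiding every fixed point. For any j of the 4 guests fixed to their own coat, the other 4−j can be arranged in (4−j)! ways.
By inclusion–exclusion this is Σ_{j=0}^{4} (−1)^j C(4,j)·(4−j)!.
Computing: 24 − 24 + 12 − 4 + 1 = 9.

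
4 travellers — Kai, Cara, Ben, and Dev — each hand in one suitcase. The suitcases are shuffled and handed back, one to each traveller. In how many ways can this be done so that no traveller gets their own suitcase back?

9

Count assignments avoiding every fixed point. For any j of the 4 travellers fixed to their own suitcase, the other 4−j can be arranged in (4−j)! ways.
By inclusion–exclusion this is Σ_{j=0}^{4} (−1)^j C(4,j)·(4−j)!.
Computing: 24 − 24 + 12 − 4 + 1 = 9.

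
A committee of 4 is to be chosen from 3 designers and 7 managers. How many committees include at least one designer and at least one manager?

Unrestricted: C(10,4) = 210 ways to pick any 4 of the 10.
Subtract selections that omit an entire group: no designers → C(7,4) = 35; no managers → C(3,4) = 0.
Both groups omitted at once is impossible, so 210 − 35 = 175.

175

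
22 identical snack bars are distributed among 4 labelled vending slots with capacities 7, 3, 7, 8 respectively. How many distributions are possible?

20

By stars and bars, unrestricted non-negative solutions to x_1+…+x_4 = 22 number C(22+3,3) = 2300.
Subtract solutions that violate a single cap (substitute x_i' = x_i − (cap_i+1)): x_1 ≥ 8 gives C(17,3) = 680; x_2 ≥ 4 gives C(21,3) = 1330; x_3 ≥ 8 gives C(17,3) = 680; x_4 ≥ 9 gives C(16,3) = 560. Together 3250.
Add back pairs where two caps are both exceeded: 286 + 84 + 56 + 286 + 220 + 56 = 988.
Subtract triples: 10 + 4 + 0 + 4 = 18.
By inclusion–exclusion the count is 2300 − 3250 + 988 − 18 = 20.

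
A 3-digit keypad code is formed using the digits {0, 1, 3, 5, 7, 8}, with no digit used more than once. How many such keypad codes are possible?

120

Choose and order 3 of the 6 symbols: the first digit has 6 options, the next 5, then 4.
That product is 6 × 5 × 4 = 120.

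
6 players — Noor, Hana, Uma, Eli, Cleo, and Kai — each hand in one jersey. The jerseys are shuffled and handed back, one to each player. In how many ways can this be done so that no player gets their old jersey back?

Let Aᵢ be the assignments in which player i gets their old jersey. We want the size of the complement of A₁∪…∪A_6.
By inclusion–exclusion this is Σ_{j=0}^{6} (−1)^j C(6,j)·(6−j)!.
Computing: 720 − 720 + 360 − 120 + 30 − 6 + 1 = 265.

265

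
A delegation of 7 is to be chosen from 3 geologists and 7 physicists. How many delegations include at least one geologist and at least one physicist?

Unrestricted: C(10,7) = 120 ways to pick any 7 of the 10.
Selections missing a whole group: no geologists → C(7,7) = 1; no physicists → C(3,7) = 0.
Both groups omitted at once is impossible, so 120 − 1 = 119.

119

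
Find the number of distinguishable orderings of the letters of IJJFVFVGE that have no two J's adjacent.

Total arrangements of IJJFVFVGE: 9!/(2!·2!·2!) = 45360.
Arrangements with the J's together: treat JJ as one letter, giving (8)!/(2!·2!) = 10080.
Subtracting, 45360 − 10080 = 35280 arrangements keep the J's apart.

35280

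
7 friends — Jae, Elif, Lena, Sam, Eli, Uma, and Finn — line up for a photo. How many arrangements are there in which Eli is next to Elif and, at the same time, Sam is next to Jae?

Treat {Eli,Elif} as one block (2 orders) and {Sam,Jae} as another (2 orders).
That leaves 5 units to arrange: 2 × 2 × 5! = 4 × 120 = 480.

480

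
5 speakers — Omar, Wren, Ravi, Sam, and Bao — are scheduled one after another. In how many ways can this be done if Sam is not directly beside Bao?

72

Of the 5! = 120 arrangements, those with Sam and Bao adjacent number 2 × 4! = 48 (treat the pair as a block with 2 internal orders).
So 120 − 48 = 72 arrangements keep them apart.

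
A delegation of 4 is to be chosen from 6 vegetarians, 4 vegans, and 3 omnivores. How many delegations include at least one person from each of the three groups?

Unrestricted: C(13,4) = 715 ways to pick any 4 of the 13.
Selections missing a whole group: no vegetarians → C(7,4) = 35; no vegans → C(9,4) = 126; no omnivores → C(10,4) = 210.
Add back selections omitting two groups (i.e. drawn from a single group): C(6,4) + C(4,4) + C(3,4) = 16.
By inclusion–exclusion: 715 − 371 + 16 = 360.

360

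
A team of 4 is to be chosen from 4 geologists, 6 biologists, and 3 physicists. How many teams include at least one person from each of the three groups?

360

With no constraint there are C(13,4) = 715 possible selections.
Subtract selections that omit an entire group: no geologists → C(9,4) = 126; no biologists → C(7,4) = 35; no physicists → C(10,4) = 210.
Add back selections omitting two groups (i.e. drawn from a single group): C(4,4) + C(6,4) + C(3,4) = 16.
By inclusion–exclusion: 715 − 371 + 16 = 360.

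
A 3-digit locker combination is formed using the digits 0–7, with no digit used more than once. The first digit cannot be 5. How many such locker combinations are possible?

294

The first digit has 8−1 = 7 choices (anything except 5).
The remaining 2 digits are filled from the other 7 symbols without repetition: 7 × 6 = 42.
Total: 7 × 42 = 294.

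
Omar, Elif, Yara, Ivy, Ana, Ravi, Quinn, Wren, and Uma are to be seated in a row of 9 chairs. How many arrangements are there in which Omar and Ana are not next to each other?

282240

There are 9! = 362880 arrangements in all. If Omar and Ana are adjacent, merging them into one block gives 2·(8)! = 80640 arrangements.
So 362880 − 80640 = 282240 arrangements keep them apart.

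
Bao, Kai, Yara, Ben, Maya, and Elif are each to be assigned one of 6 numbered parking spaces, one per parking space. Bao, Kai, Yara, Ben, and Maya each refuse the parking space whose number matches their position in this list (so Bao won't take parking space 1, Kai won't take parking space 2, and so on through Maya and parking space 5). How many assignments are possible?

309

Let Aᵢ (for 1 ≤ i ≤ 5) be the placements that put person i in their forbidden parking space. Any j of these fix j positions, leaving (6−j)! ways to fill the rest, and there are C(5,j) ways to pick which j.
By inclusion–exclusion, the number of valid placements is Σ_{j=0}^{5} (−1)^j C(5,j)·(6−j)!.
Computing: 720 − 600 + 240 − 60 + 10 − 1 = 309.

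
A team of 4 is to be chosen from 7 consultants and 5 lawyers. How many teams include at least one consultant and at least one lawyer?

With no constraint there are C(12,4) = 495 possible selections.
Selections missing a whole group: no consultants → C(5,4) = 5; no lawyers → C(7,4) = 35.
Both groups omitted at once is impossible, so 495 − 40 = 455.

455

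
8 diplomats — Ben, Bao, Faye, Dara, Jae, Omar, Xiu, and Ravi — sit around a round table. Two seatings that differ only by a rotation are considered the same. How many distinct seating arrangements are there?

5040

Around a circle, 8 distinct people have 8!/8 = (7)! = 5040 rotationally distinct seatings.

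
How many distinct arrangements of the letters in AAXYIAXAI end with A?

1680

With the last slot taken by A, it remains to arrange the other 8 letters (AXYIAXAI).
Those 8 letters have A appearing 3 times, I appearing twice, and X appearing twice, giving (8)!/(3!·2!·2!) = 1680.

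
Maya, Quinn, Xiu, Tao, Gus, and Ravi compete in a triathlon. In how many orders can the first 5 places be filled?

720

This is an ordered selection of 5 from 6: P(6,5).
That gives 6 × 5 × 4 × 3 × 2 = 720.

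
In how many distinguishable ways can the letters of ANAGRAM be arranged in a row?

ANAGRAM has 7 letters with A appearing 3 times.
So there are 7! / (3!) = 840 distinguishable arrangements.

840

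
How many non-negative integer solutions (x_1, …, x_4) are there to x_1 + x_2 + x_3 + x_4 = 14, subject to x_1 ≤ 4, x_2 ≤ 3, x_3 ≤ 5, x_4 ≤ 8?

By stars and bars, unrestricted non-negative solutions to x_1+…+x_4 = 14 number C(14+3,3) = 680.
Subtract solutions that violate a single cap (substitute x_i' = x_i − (cap_i+1)): x_1 ≥ 5 gives C(12,3) = 220; x_2 ≥ 4 gives C(13,3) = 286; x_3 ≥ 6 gives C(11,3) = 165; x_4 ≥ 9 gives C(8,3) = 56. Together 727.
Add back pairs where two caps are both exceeded: 56 + 20 + 1 + 35 + 4 + 0 = 116.
By inclusion–exclusion the count is 680 − 727 + 116 = 69.

69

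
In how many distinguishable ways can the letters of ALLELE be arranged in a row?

60

ALLELE has 6 letters with E appearing twice and L appearing 3 times.
Dividing 6! = 720 by 3!·2! = 12 for the repeated letters gives 60.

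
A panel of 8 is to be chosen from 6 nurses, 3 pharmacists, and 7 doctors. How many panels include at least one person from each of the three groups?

11529

With no constraint there are C(16,8) = 12870 possible selections.
Subtract selections that omit an entire group: no nurses → C(10,8) = 45; no pharmacists → C(13,8) = 1287; no doctors → C(9,8) = 9.
Add back selections omitting two groups (i.e. drawn from a single group): C(6,8) + C(3,8) + C(7,8) = 0.
By inclusion–exclusion: 12870 − 1341 + 0 = 11529.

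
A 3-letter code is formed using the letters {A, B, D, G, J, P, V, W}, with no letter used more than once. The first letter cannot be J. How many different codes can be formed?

294

The first letter has 8−1 = 7 choices (anything except J).
The remaining 2 letters are filled from the other 7 symbols without repetition: 7 × 6 = 42.
Total: 7 × 42 = 294.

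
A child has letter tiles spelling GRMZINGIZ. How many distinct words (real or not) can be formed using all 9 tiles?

Letter multiplicities in GRMZINGIZ: G×2, I×2, M×1, N×1, R×1, Z×2.
Dividing 9! = 362880 by 2!·2!·2! = 8 for the repeated letters gives 45360.

45360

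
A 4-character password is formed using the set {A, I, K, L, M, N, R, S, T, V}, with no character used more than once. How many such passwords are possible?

5040

This is a permutation of 4 out of 10: P(10,4) = 10!/6!.
10 × 9 × 8 × 7 = 5040.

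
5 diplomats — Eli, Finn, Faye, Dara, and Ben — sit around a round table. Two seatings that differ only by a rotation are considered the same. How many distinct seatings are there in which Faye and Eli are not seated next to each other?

12

All circular seatings of 5 people number (4)! = 24.
Those with Faye next to Eli: fuse the pair into one unit and seat 4 units around a circle — 2·(3)! = 12.
Subtracting, 24 − 12 = 12.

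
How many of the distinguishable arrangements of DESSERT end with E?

360

Fix E in the last position and arrange the remaining 6 letters.
Those 6 letters have S appearing twice, giving (6)!/(2!) = 360.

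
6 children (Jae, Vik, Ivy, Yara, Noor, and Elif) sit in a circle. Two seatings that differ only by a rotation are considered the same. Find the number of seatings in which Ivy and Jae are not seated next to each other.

72

Without the restriction there are (5)! = 120 seatings.
Those with Ivy next to Jae: fuse the pair into one unit and seat 5 units around a circle — 2·(4)! = 48.
Subtracting, 120 − 48 = 72.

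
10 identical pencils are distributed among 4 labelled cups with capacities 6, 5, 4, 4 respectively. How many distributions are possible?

By stars and bars, unrestricted non-negative solutions to x_1+…+x_4 = 10 number C(10+3,3) = 286.
Subtract solutions that violate a single cap (substitute x_i' = x_i − (cap_i+1)): x_1 ≥ 7 gives C(6,3) = 20; x_2 ≥ 6 gives C(7,3) = 35; x_3 ≥ 5 gives C(8,3) = 56; x_4 ≥ 5 gives C(8,3) = 56. Together 167.
Add back pairs where two caps are both exceeded: 0 + 0 + 0 + 0 + 0 + 1 = 1.
By inclusion–exclusion the count is 286 − 167 + 1 = 120.

120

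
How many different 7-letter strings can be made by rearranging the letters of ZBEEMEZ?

ZBEEMEZ has 7 letters with E appearing 3 times and Z appearing twice.
So there are 7! / (3!·2!) = 420 distinguishable arrangements.

420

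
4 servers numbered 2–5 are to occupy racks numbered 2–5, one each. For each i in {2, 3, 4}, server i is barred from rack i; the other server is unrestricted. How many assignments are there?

Let Aᵢ (for i ∈ {2, 3, 4}) be the placements that put server i in its forbidden rack. Any j of these fix j positions, leaving (4−j)! ways to fill the rest, and there are C(3,j) ways to pick which j.
By inclusion–exclusion, the number of valid placements is Σ_{j=0}^{3} (−1)^j C(3,j)·(4−j)!.
Computing: 24 − 18 + 6 − 1 = 11.

11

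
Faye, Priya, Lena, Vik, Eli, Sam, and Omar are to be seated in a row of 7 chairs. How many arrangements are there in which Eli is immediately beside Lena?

1440

Treat {Eli, Lena} as a single unit. There are 6 units to order, and the pair itself can be ordered 2 ways.
So the count is 2·(6)! = 1440.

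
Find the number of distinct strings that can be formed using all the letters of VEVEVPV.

The 7 letters of VEVEVPV have repeats: E appearing twice and V appearing 4 times.
Dividing 7! = 5040 by 4!·2! = 48 for the repeated letters gives 105.

105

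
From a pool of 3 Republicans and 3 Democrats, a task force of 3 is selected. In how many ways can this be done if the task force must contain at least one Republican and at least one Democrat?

Unrestricted: C(6,3) = 20 ways to pick any 3 of the 6.
Subtract selections that omit an entire group: no Republicans → C(3,3) = 1; no Democrats → C(3,3) = 1.
Both groups omitted at once is impossible, so 20 − 2 = 18.

18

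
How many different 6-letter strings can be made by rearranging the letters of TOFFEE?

180

TOFFEE has 6 letters with E appearing twice and F appearing twice.
So there are 6! / (2!·2!) = 180 distinguishable arrangements.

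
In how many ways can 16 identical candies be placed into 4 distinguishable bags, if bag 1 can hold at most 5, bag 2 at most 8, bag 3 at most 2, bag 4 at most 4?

Ignoring the caps, the number of non-negative solutions to x_1+…+x_4 = 16 is C(19,3) = 969.
Subtract solutions that violate a single cap (substitute x_i' = x_i − (cap_i+1)): x_1 ≥ 6 gives C(13,3) = 286; x_2 ≥ 9 gives C(10,3) = 120; x_3 ≥ 3 gives C(16,3) = 560; x_4 ≥ 5 gives C(14,3) = 364. Together 1330.
Add back pairs where two caps are both exceeded: 4 + 120 + 56 + 35 + 10 + 165 = 390.
Subtract triples: 0 + 0 + 10 + 0 = 10.
By inclusion–exclusion the count is 969 − 1330 + 390 − 10 = 19.

19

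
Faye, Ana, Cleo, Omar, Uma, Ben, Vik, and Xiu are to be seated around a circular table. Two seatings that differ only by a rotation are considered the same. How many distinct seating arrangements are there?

5040

Fix one person's seat to break rotational symmetry; the remaining 7 people can be arranged in (7)! = 5040 ways.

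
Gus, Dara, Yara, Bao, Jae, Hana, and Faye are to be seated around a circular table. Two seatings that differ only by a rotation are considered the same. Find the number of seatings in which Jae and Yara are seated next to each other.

Treat {Jae, Yara} as one unit (2 internal orders) and seat the resulting 6 units around the table: (5)! circular arrangements.
So 2 × (5)! = 2 × 120 = 240.

240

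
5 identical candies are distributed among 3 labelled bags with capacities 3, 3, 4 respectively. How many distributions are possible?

Without the upper bounds there are C(7,2) = 21 ways to split 5 among 3 bags.
Subtract solutions that violate a single cap (substitute x_i' = x_i − (cap_i+1)): x_1 ≥ 4 gives C(3,2) = 3; x_2 ≥ 4 gives C(3,2) = 3; x_3 ≥ 5 gives C(2,2) = 1. Together 7.
No two caps can be exceeded simultaneously, so the pair terms are all 0.
By inclusion–exclusion the count is 21 − 7 + 0 = 14.

14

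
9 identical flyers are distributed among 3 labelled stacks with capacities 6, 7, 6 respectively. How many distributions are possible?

40

By stars and bars, unrestricted non-negative solutions to x_1+…+x_3 = 9 number C(9+2,2) = 55.
Subtract solutions that violate a single cap (substitute x_i' = x_i − (cap_i+1)): x_1 ≥ 7 gives C(4,2) = 6; x_2 ≥ 8 gives C(3,2) = 3; x_3 ≥ 7 gives C(4,2) = 6. Together 15.
No two caps can be exceeded simultaneously, so the pair terms are all 0.
By inclusion–exclusion the count is 55 − 15 + 0 = 40.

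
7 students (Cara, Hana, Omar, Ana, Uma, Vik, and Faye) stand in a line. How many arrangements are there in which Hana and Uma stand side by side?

1440

Glue Hana and Uma into one block (2 internal orders), leaving 6 units to arrange in a row.
That gives 2 × 6! = 2 × 720 = 1440.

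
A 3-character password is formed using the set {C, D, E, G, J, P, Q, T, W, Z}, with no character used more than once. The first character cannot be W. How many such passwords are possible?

The first character has 10−1 = 9 choices (anything except W).
The remaining 2 characters are filled from the other 9 symbols without repetition: 9 × 8 = 72.
Total: 9 × 72 = 648.

648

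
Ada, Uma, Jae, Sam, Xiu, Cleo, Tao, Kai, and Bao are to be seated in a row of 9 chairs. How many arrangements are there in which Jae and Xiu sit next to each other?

80640

Treat {Jae, Xiu} as a single unit. There are 8 units to order, and the pair itself can be ordered 2 ways.
That gives 2 × 8! = 2 × 40320 = 80640.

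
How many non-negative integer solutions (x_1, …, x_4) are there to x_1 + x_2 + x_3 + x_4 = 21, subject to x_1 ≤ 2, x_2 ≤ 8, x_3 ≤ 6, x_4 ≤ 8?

19

By stars and bars, unrestricted non-negative solutions to x_1+…+x_4 = 21 number C(21+3,3) = 2024.
Subtract solutions that violate a single cap (substitute x_i' = x_i − (cap_i+1)): x_1 ≥ 3 gives C(21,3) = 1330; x_2 ≥ 9 gives C(15,3) = 455; x_3 ≥ 7 gives C(17,3) = 680; x_4 ≥ 9 gives C(15,3) = 455. Together 2920.
Add back pairs where two caps are both exceeded: 220 + 364 + 220 + 56 + 20 + 56 = 936.
Subtract triples: 10 + 1 + 10 + 0 = 21.
By inclusion–exclusion the count is 2024 − 2920 + 936 − 21 = 19.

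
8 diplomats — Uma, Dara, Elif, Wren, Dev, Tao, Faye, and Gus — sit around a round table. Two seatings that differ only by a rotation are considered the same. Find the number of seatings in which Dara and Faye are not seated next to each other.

All circular seatings of 8 people number (7)! = 5040.
Seatings with Dara beside Faye: treat them as a block with 2 internal orders, giving 2 × (6)! = 1440.
Subtracting, 5040 − 1440 = 3600.

3600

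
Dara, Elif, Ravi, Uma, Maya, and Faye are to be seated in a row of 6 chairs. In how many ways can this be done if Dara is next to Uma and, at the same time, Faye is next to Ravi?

96

Treat {Dara,Uma} as one block (2 orders) and {Faye,Ravi} as another (2 orders).
That leaves 4 units to arrange: 2 × 2 × 4! = 4 × 24 = 96.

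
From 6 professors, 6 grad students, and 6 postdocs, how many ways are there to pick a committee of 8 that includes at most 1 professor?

Split by how many professors are chosen (0 through 1).
Sum: C(6,0)·C(12,8) + C(6,1)·C(12,7) = 495 + 4752 = 5247.

5247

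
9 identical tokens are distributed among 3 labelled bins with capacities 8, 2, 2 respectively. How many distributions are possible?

8

By stars and bars, unrestricted non-negative solutions to x_1+…+x_3 = 9 number C(9+2,2) = 55.
Subtract solutions that violate a single cap (substitute x_i' = x_i − (cap_i+1)): x_1 ≥ 9 gives C(2,2) = 1; x_2 ≥ 3 gives C(8,2) = 28; x_3 ≥ 3 gives C(8,2) = 28. Together 57.
Add back pairs where two caps are both exceeded: 0 + 0 + 10 = 10.
By inclusion–exclusion the count is 55 − 57 + 10 = 8.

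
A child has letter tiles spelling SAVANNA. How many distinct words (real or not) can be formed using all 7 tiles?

420

Letter multiplicities in SAVANNA: A×3, N×2, S×1, V×1.
So there are 7! / (3!·2!) = 420 distinguishable arrangements.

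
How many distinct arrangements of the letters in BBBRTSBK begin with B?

840

Fix B in the first position and arrange the remaining 7 letters.
Those 7 letters have B appearing 3 times, giving (7)!/(3!) = 840.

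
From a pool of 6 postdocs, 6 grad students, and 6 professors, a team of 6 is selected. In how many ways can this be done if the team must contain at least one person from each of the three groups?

With no constraint there are C(18,6) = 18564 possible selections.
Selections missing a whole group: no postdocs → C(12,6) = 924; no grad students → C(12,6) = 924; no professors → C(12,6) = 924.
Add back selections omitting two groups (i.e. drawn from a single group): C(6,6) + C(6,6) + C(6,6) = 3.
By inclusion–exclusion: 18564 − 2772 + 3 = 15795.

15795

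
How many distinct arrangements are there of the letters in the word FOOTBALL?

The 8 letters of FOOTBALL have repeats: L appearing twice and O appearing twice.
So there are 8! / (2!·2!) = 10080 distinguishable arrangements.

10080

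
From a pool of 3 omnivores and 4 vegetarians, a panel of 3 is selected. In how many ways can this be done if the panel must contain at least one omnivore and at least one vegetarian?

With no constraint there are C(7,3) = 35 possible selections.
Subtract selections that omit an entire group: no omnivores → C(4,3) = 4; no vegetarians → C(3,3) = 1.
Both groups omitted at once is impossible, so 35 − 5 = 30.

30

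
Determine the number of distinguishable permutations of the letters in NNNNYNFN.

56

NNNNYNFN has 8 letters with N appearing 6 times.
So there are 8! / (6!) = 56 distinguishable arrangements.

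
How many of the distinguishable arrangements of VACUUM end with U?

Fix U in the last position and arrange the remaining 5 letters.
Those 5 letters are all distinct, giving (5)! = 120.

120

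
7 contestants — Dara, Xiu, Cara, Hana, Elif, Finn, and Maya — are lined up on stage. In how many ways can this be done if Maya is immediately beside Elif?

Treat {Maya, Elif} as a single unit. There are 6 units to order, and the pair itself can be ordered 2 ways.
That gives 2 × 6! = 2 × 720 = 1440.

1440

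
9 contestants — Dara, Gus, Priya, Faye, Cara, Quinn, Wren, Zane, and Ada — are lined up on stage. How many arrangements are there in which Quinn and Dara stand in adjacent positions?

Treat {Quinn, Dara} as a single unit. There are 8 units to order, and the pair itself can be ordered 2 ways.
So the count is 2·(8)! = 80640.

80640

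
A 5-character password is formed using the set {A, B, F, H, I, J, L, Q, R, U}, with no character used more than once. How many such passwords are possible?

30240

Choose and order 5 of the 10 symbols: the first character has 10 options, the next 9, and so on down to 6.
10 × 9 × 8 × 7 × 6 = 30240.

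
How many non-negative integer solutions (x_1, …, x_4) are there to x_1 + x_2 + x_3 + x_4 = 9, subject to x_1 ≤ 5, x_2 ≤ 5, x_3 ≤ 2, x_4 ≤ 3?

52

By stars and bars, unrestricted non-negative solutions to x_1+…+x_4 = 9 number C(9+3,3) = 220.
Subtract solutions that violate a single cap (substitute x_i' = x_i − (cap_i+1)): x_1 ≥ 6 gives C(6,3) = 20; x_2 ≥ 6 gives C(6,3) = 20; x_3 ≥ 3 gives C(9,3) = 84; x_4 ≥ 4 gives C(8,3) = 56. Together 180.
Add back pairs where two caps are both exceeded: 0 + 1 + 0 + 1 + 0 + 10 = 12.
By inclusion–exclusion the count is 220 − 180 + 12 = 52.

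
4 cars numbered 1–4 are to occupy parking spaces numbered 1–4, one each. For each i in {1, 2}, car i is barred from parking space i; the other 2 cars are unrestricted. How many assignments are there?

Let Aᵢ (for i ∈ {1, 2}) be the placements that put car i in its forbidden parking space. Any j of these fix j positions, leaving (4−j)! ways to fill the rest, and there are C(2,j) ways to pick which j.
By inclusion–exclusion, the number of valid placements is Σ_{j=0}^{2} (−1)^j C(2,j)·(4−j)!.
Computing: 24 − 12 + 2 = 14.

14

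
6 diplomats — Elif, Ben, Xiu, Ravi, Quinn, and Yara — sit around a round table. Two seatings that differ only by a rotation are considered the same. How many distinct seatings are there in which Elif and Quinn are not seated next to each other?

All circular seatings of 6 people number (5)! = 120.
Those with Elif next to Quinn: fuse the pair into one unit and seat 5 units around a circle — 2·(4)! = 48.
Subtracting, 120 − 48 = 72.

72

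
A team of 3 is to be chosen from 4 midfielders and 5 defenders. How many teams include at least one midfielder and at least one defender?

70

Unrestricted: C(9,3) = 84 ways to pick any 3 of the 9.
Selections missing a whole group: no midfielders → C(5,3) = 10; no defenders → C(4,3) = 4.
Both groups omitted at once is impossible, so 84 − 14 = 70.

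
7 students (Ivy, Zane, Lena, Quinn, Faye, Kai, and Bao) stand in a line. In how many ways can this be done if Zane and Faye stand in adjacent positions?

1440

Glue Zane and Faye into one block (2 internal orders), leaving 6 units to arrange in a row.
That gives 2 × 6! = 2 × 720 = 1440.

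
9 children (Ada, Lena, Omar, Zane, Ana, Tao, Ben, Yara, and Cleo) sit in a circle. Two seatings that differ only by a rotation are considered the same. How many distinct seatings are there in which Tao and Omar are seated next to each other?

Glue Tao and Omar into a block (2 internal orders). Seating 8 units around a circle gives (7)! arrangements.
So 2 × (7)! = 2 × 5040 = 10080.

10080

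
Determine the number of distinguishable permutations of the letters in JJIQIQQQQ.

756

The 9 letters of JJIQIQQQQ have repeats: I appearing twice, J appearing twice, and Q appearing 5 times.
So there are 9! / (5!·2!·2!) = 756 distinguishable arrangements.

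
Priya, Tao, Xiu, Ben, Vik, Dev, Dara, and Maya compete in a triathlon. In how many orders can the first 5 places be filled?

6720

There are 8 choices for 1st place, 7 for 2nd, and so on down to 4 for position 5.
That gives 8 × 7 × 6 × 5 × 4 = 6720.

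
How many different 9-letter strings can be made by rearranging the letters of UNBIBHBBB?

UNBIBHBBB has 9 letters with B appearing 5 times.
So there are 9! / (5!) = 3024 distinguishable arrangements.

3024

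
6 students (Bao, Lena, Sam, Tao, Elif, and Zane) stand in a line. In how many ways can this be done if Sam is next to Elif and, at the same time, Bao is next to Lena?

96

Treat {Sam,Elif} as one block (2 orders) and {Bao,Lena} as another (2 orders).
That leaves 4 units to arrange: 2 × 2 × 4! = 4 × 24 = 96.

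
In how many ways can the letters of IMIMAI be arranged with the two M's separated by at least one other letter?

40

Total arrangements of IMIMAI: 6!/(3!·2!) = 60.
Arrangements with the M's together: treat MM as one letter, giving (5)!/(3!) = 20.
Hence 60 − 20 = 40.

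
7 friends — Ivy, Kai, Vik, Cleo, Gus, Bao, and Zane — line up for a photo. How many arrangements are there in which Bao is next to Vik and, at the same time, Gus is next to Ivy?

480

Treat {Bao,Vik} as one block (2 orders) and {Gus,Ivy} as another (2 orders).
That leaves 5 units to arrange: 2 × 2 × 5! = 4 × 120 = 480.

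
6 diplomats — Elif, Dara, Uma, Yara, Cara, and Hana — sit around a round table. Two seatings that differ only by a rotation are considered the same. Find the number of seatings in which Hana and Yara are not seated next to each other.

72

Without the restriction there are (5)! = 120 seatings.
Those with Hana next to Yara: fuse the pair into one unit and seat 5 units around a circle — 2·(4)! = 48.
Subtracting, 120 − 48 = 72.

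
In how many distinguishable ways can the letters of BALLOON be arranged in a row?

1260

Letter multiplicities in BALLOON: A×1, B×1, L×2, N×1, O×2.
The number of distinct arrangements is 7!/(2!·2!) = 5040/4 = 1260.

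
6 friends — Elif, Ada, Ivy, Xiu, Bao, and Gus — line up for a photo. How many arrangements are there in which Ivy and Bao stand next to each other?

240

Glue Ivy and Bao into one block (2 internal orders), leaving 5 units to arrange in a row.
So the count is 2·(5)! = 240.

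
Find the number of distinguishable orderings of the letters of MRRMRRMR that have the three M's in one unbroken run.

6

Treat the 3 copies of M as a single block. The multiset to arrange is then {MMM, R, R, R, R, R}, 6 items in all.
That gives (6)!/(5!) = 6 arrangements.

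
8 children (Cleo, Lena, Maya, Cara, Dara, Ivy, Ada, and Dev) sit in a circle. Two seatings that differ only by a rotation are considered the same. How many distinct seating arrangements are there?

5040

Seat Cleo anywhere (absorbing the rotational symmetry), then permute the other 7: (7)! = 5040.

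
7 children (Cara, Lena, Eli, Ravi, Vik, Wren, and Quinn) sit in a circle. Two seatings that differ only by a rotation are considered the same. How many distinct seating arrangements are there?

720

Around a circle, 7 distinct people have 7!/7 = (6)! = 720 rotationally distinct seatings.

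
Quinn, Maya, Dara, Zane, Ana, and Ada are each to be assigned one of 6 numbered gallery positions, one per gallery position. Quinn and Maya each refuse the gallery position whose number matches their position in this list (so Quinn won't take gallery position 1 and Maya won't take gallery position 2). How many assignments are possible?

Let Aᵢ (for i ∈ {1, 2}) be the placements that put person i in their forbidden gallery position. Any j of these fix j positions, leaving (6−j)! ways to fill the rest, and there are C(2,j) ways to pick which j.
By inclusion–exclusion, the number of valid placements is Σ_{j=0}^{2} (−1)^j C(2,j)·(6−j)!.
Computing: 720 − 240 + 24 = 504.

504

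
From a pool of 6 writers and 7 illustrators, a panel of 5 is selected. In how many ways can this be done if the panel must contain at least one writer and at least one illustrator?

1260

With no constraint there are C(13,5) = 1287 possible selections.
Subtract selections that omit an entire group: no writers → C(7,5) = 21; no illustrators → C(6,5) = 6.
Both groups omitted at once is impossible, so 1287 − 27 = 1260.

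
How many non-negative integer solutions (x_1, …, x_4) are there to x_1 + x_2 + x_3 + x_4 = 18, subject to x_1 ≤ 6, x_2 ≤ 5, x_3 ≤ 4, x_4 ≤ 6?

Without the upper bounds there are C(21,3) = 1330 ways to split 18 among 4 variables.
Subtract solutions that violate a single cap (substitute x_i' = x_i − (cap_i+1)): x_1 ≥ 7 gives C(14,3) = 364; x_2 ≥ 6 gives C(15,3) = 455; x_3 ≥ 5 gives C(16,3) = 560; x_4 ≥ 7 gives C(14,3) = 364. Together 1743.
Add back pairs where two caps are both exceeded: 56 + 84 + 35 + 120 + 56 + 84 = 435.
Subtract triples: 1 + 0 + 0 + 1 = 2.
By inclusion–exclusion the count is 1330 − 1743 + 435 − 2 = 20.

20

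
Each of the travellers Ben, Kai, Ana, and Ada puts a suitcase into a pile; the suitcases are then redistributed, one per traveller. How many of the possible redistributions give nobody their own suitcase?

Let Aᵢ be the assignments in which traveller i gets their own suitcase. We want the size of the complement of A₁∪…∪A_4.
By inclusion–exclusion this is Σ_{j=0}^{4} (−1)^j C(4,j)·(4−j)!.
Computing: 24 − 24 + 12 − 4 + 1 = 9.

9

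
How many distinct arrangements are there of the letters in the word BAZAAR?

120

The 6 letters of BAZAAR have repeats: A appearing 3 times.
The number of distinct arrangements is 6!/(3!) = 720/6 = 120.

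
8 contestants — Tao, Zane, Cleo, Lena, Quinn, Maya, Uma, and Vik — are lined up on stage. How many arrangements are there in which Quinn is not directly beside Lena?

30240

There are 8! = 40320 arrangements in all. If Quinn and Lena are adjacent, merging them into one block gives 2·(7)! = 10080 arrangements.
Complementary counting: 40320 − 10080 = 30240.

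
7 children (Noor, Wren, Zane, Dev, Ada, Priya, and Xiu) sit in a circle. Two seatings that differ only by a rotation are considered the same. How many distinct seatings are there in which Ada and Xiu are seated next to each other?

240

Glue Ada and Xiu into a block (2 internal orders). Seating 6 units around a circle gives (5)! arrangements.
So 2 × (5)! = 2 × 120 = 240.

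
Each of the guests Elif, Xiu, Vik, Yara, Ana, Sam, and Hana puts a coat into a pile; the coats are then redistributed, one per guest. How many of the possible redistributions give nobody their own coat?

Let Aᵢ be the assignments in which guest i gets their own coat. We want the size of the complement of A₁∪…∪A_7.
By inclusion–exclusion this is Σ_{j=0}^{7} (−1)^j C(7,j)·(7−j)!.
Computing: 5040 − 5040 + 2520 − 840 + 210 − 42 + 7 − 1 = 1854.

1854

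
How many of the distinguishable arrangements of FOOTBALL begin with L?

2520

With the first slot taken by L, it remains to arrange the other 7 letters (FOOTBAL).
Those 7 letters have O appearing twice, giving (7)!/(2!) = 2520.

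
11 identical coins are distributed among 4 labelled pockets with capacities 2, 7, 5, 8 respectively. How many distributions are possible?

Ignoring the caps, the number of non-negative solutions to x_1+…+x_4 = 11 is C(14,3) = 364.
Subtract solutions that violate a single cap (substitute x_i' = x_i − (cap_i+1)): x_1 ≥ 3 gives C(11,3) = 165; x_2 ≥ 8 gives C(6,3) = 20; x_3 ≥ 6 gives C(8,3) = 56; x_4 ≥ 9 gives C(5,3) = 10. Together 251.
Add back pairs where two caps are both exceeded: 1 + 10 + 0 + 0 + 0 + 0 = 11.
By inclusion–exclusion the count is 364 − 251 + 11 = 124.

124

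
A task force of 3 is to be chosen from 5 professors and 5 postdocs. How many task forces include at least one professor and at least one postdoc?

100

Total 3-person selections from all 10: C(10,3) = 120.
Subtract selections that omit an entire group: no professors → C(5,3) = 10; no postdocs → C(5,3) = 10.
Both groups omitted at once is impossible, so 120 − 20 = 100.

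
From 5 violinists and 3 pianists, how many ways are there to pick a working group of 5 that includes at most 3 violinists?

Split by how many violinists are chosen (0 through 3).
Sum: C(5,0)·C(3,5) + C(5,1)·C(3,4) + C(5,2)·C(3,3) + C(5,3)·C(3,2) = 0 + 0 + 10 + 30 = 40.

40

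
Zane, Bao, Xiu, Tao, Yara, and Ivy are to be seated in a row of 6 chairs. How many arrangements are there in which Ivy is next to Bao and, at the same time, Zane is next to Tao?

96

Treat {Ivy,Bao} as one block (2 orders) and {Zane,Tao} as another (2 orders).
That leaves 4 units to arrange: 2 × 2 × 4! = 4 × 24 = 96.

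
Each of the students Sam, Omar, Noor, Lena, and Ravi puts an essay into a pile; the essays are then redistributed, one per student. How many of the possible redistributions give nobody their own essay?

Count assignments avoiding every fixed point. For any j of the 5 students fixed to their own essay, the other 5−j can be arranged in (5−j)! ways.
By inclusion–exclusion this is Σ_{j=0}^{5} (−1)^j C(5,j)·(5−j)!.
Computing: 120 − 120 + 60 − 20 + 5 − 1 = 44.

44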